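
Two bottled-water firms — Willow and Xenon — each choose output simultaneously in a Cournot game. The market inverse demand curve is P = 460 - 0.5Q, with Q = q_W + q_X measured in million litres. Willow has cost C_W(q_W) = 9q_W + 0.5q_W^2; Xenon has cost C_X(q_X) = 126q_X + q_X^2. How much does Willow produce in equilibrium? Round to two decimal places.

Willow's profit: π_W = (460 - 0.5Q)q_W - (9q_W + (1/2)q_W²). Setting ∂π_W/∂q_W = 0: 451 - 2q_W - (1/2)(q_X) = 0.
Xenon's first-order condition: 334 - 3q_X - (1/2)(q_W) = 0.
Best responses: q_W = (451 - (1/2)q_X)/2, q_X = (334 - (1/2)q_W)/3.
Solving the pair: q_W = 206.2609, q_X = 1770/23.

206.26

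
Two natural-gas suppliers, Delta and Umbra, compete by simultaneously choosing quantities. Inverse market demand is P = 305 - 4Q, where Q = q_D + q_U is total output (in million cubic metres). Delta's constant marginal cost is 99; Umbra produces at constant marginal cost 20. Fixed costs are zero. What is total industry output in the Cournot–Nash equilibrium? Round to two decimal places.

Delta's profit: π_D = (305 - 4Q)q_D - (99q_D). Setting ∂π_D/∂q_D = 0: 206 - 8q_D - 4(q_U) = 0.
Umbra's profit: π_U = (305 - 4Q)q_U - (20q_U). Setting ∂π_U/∂q_U = 0: 285 - 8q_U - 4(q_D) = 0.
Rearranging gives the reaction functions q_D = (206 - 4q_U)/8 and q_U = (285 - 4q_D)/8.
Solving the pair: q_D = 127/12, q_U = 91/3.
Total output Q = 127/12 + 91/3 = 491/12.

40.92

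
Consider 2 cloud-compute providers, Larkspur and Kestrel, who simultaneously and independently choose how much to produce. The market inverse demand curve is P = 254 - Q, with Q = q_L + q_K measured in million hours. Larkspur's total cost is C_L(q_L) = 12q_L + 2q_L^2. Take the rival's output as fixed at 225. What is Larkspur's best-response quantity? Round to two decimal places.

With the rival's output fixed at 225, Larkspur's profit is π_L = (254 - 225 - q_L)q_L - (12q_L + 2q_L²) = (29 - q_L)q_L - (12q_L + 2q_L²).
∂π_L/∂q_L = 17 - 6q_L = 0, so q_L = 17/6.

2.83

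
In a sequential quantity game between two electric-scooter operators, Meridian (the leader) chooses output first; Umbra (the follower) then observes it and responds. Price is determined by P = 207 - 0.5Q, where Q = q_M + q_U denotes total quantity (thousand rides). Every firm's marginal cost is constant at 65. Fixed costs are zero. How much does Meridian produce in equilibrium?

142

The follower Umbra best-responds to any q_M: π_U = (207 - 0.5Q)q_U - 65q_U.
Setting the follower's marginal profit to zero, 142 - (1/2)q_M - q_U = 0, i.e. q_U = (142 - (1/2)q_M).
Meridian substitutes q_U(q_M) into its own profit: π_M = q_M(207 - (1/2)q_M - (142 - (1/2)q_M)/2) - 65q_M = (136 - (1/4)q_M)q_M - 65q_M.
Leader FOC: 71 - (1/2)q_M = 0, so q_M = 142.
Then q_U = (142 - (1/2)·142) = 71.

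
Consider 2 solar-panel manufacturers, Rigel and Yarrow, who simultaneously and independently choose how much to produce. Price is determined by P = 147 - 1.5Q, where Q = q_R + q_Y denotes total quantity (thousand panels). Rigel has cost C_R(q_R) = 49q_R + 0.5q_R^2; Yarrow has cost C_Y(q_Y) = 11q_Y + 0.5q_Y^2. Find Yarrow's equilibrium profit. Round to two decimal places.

1667.27

Rigel's profit: π_R = (147 - 1.5Q)q_R - (49q_R + (1/2)q_R²). Setting ∂π_R/∂q_R = 0: 98 - 4q_R - (3/2)(q_Y) = 0.
Yarrow's profit: π_Y = (147 - 1.5Q)q_Y - (11q_Y + (1/2)q_Y²). Setting ∂π_Y/∂q_Y = 0: 136 - 4q_Y - (3/2)(q_R) = 0.
So q_R = (98 - (3/2)q_Y)/4 and q_Y = (136 - (3/2)q_R)/4.
Substituting one into the other gives q_R = 752/55 and q_Y = 1588/55.
Price P = 147 - (3/2)·(468/11) = 915/11.
Yarrow's profit: (915/11)·(1588/55) - 11·(1588/55) - (1/2)(1588/55)² = 1667.2688.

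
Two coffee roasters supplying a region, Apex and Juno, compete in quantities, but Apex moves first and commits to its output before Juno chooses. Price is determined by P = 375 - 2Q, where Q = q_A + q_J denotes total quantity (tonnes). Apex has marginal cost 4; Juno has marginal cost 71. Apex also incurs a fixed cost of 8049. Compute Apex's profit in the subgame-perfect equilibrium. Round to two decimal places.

Solve by backward induction. Given q_A, the follower Juno maximises π_J = (375 - 2q_A - 2q_J)q_J - 71q_J.
Follower FOC: 304 - 2q_A - 4q_J = 0, so q_J(q_A) = (304 - 2q_A)/4.
The leader anticipates this reaction. Substituting into P = 375 - 2Q gives P = 223 - q_A, so π_A = (223 - q_A)q_A - 4q_A.
Maximising: ∂π_A/∂q_A = 219 - 2q_A = 0, giving q_A = 219/2.
Then q_J = (304 - 2·(219/2))/4 = 85/4.
Price P = 375 - 2·(523/4) = 227/2.
Apex's profit: (227/2 - 4)·(219/2) - 8049 = 3941.2500.

3941.25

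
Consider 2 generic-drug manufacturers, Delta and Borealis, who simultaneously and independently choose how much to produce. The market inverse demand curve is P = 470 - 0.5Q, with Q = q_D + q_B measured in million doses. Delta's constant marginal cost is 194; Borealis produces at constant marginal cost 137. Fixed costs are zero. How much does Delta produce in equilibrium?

Delta's profit: π_D = (470 - 0.5Q)q_D - (194q_D). Setting ∂π_D/∂q_D = 0: 276 - q_D - (1/2)(q_B) = 0.
Borealis's profit: π_B = (470 - 0.5Q)q_B - (137q_B). Setting ∂π_B/∂q_B = 0: 333 - q_B - (1/2)(q_D) = 0.
Best responses: q_D = (276 - (1/2)q_B), q_B = (333 - (1/2)q_D).
Solving the pair: q_D = 146, q_B = 260.

146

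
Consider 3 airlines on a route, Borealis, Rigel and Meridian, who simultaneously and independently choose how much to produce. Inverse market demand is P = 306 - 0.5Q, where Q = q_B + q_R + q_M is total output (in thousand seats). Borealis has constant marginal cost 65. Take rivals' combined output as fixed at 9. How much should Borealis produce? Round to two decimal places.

With rivals' combined output fixed at 9, Borealis's profit is π_B = (306 - (1/2)·9 - (1/2)q_B)q_B - (65q_B) = (603/2 - (1/2)q_B)q_B - (65q_B).
∂π_B/∂q_B = 473/2 - q_B = 0, so q_B = 473/2.

236.50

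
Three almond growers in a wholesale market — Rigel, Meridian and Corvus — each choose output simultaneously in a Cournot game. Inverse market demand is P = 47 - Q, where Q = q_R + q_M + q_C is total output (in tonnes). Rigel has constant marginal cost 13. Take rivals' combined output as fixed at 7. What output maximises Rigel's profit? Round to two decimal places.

13.50

With rivals' combined output fixed at 7, Rigel's profit is π_R = (47 - 7 - q_R)q_R - (13q_R) = (40 - q_R)q_R - (13q_R).
∂π_R/∂q_R = 27 - 2q_R = 0, so q_R = 27/2.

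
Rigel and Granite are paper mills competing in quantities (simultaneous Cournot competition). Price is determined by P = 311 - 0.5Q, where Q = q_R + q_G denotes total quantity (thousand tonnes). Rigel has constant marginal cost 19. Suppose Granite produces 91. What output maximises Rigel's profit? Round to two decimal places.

With the rival's output fixed at 91, Rigel's profit is π_R = (311 - (1/2)·91 - (1/2)q_R)q_R - (19q_R) = (531/2 - (1/2)q_R)q_R - (19q_R).
∂π_R/∂q_R = 493/2 - q_R = 0, so q_R = 493/2.

246.50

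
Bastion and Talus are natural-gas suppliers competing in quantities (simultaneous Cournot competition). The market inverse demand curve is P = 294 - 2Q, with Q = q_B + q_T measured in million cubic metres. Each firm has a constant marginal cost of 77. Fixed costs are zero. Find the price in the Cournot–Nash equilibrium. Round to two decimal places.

149.33

Each firm earns π_i = (294 - 2Q)q_i - 77q_i.
First-order condition (treating rivals' output as given): 217 - 4q_i - 2q_j = 0.
With identical firms every q_j equals q_i, so q_j = q_i and 217 = 6q_i, giving q_i = 217/6.
Total output Q = 217/3, so price P = 294 - 2·(217/3) = 448/3.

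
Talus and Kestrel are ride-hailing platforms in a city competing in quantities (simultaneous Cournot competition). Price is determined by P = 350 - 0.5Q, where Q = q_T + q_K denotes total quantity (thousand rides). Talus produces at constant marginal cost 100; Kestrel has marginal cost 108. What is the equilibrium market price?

186

Talus's profit: π_T = (350 - 0.5Q)q_T - (100q_T). Setting ∂π_T/∂q_T = 0: 250 - q_T - (1/2)(q_K) = 0.
Kestrel's first-order condition: 242 - q_K - (1/2)(q_T) = 0.
So q_T = (250 - (1/2)q_K) and q_K = (242 - (1/2)q_T).
Substituting one into the other gives q_T = 172 and q_K = 156.
Total output Q = 328, so price P = 350 - (1/2)·328 = 186.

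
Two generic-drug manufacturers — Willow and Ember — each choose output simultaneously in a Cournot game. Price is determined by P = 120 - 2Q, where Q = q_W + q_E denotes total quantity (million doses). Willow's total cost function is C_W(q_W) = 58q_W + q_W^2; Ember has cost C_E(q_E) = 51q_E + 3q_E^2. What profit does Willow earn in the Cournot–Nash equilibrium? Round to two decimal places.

Willow's profit: π_W = (120 - 2Q)q_W - (58q_W + q_W²). Setting ∂π_W/∂q_W = 0: 62 - 6q_W - 2(q_E) = 0.
Ember's profit: π_E = (120 - 2Q)q_E - (51q_E + 3q_E²). Setting ∂π_E/∂q_E = 0: 69 - 10q_E - 2(q_W) = 0.
So q_W = (62 - 2q_E)/6 and q_E = (69 - 2q_W)/10.
Solving the pair: q_W = 241/28, q_E = 145/28.
Price P = 120 - 2·(193/14) = 647/7.
Willow's profit: (647/7)·(241/28) - 58·(241/28) - (241/28)² = 222.2487.

222.25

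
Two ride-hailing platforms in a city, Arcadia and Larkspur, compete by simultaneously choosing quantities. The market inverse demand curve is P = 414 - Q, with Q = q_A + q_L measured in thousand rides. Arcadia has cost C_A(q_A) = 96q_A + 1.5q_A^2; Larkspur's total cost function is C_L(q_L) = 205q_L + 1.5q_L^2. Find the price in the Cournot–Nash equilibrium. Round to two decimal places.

326.17

Arcadia's profit: π_A = (414 - Q)q_A - (96q_A + (3/2)q_A²). Setting ∂π_A/∂q_A = 0: 318 - 5q_A - (q_L) = 0.
Larkspur's first-order condition: 209 - 5q_L - (q_A) = 0.
So q_A = (318 - q_L)/5 and q_L = (209 - q_A)/5.
Solving the pair: q_A = 1381/24, q_L = 727/24.
Total output Q = 527/6, so price P = 414 - 527/6 = 1957/6.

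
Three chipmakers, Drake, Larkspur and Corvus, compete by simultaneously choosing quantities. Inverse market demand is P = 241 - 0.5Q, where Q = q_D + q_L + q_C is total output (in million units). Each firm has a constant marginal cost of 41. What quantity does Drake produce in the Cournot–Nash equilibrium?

Each firm earns π_i = (241 - 0.5Q)q_i - 41q_i.
First-order condition (treating rivals' output as given): 200 - q_i - (1/2)·Σ_{j≠i} q_j = 0.
By symmetry each firm produces the same amount; substituting Σ_{j≠i} q_j = 2q_i yields q_i = 200/2 = 100.

100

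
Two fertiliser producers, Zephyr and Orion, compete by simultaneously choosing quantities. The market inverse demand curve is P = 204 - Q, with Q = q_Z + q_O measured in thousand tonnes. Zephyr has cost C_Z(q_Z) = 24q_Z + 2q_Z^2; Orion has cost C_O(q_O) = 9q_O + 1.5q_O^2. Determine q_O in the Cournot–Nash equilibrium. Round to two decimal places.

Zephyr's profit: π_Z = (204 - Q)q_Z - (24q_Z + 2q_Z²). Setting ∂π_Z/∂q_Z = 0: 180 - 6q_Z - (q_O) = 0.
Orion's profit: π_O = (204 - Q)q_O - (9q_O + (3/2)q_O²). Setting ∂π_O/∂q_O = 0: 195 - 5q_O - (q_Z) = 0.
Best responses: q_Z = (180 - q_O)/6, q_O = (195 - q_Z)/5.
Substituting one into the other gives q_Z = 705/29 and q_O = 990/29.

34.14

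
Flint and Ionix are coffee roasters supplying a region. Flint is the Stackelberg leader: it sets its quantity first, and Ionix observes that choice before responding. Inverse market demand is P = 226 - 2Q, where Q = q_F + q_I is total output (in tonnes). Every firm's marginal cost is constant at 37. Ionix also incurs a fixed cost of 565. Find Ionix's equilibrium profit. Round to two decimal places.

Solve by backward induction. Given q_F, the follower Ionix maximises π_I = (226 - 2q_F - 2q_I)q_I - 37q_I.
Setting the follower's marginal profit to zero, 189 - 2q_F - 4q_I = 0, i.e. q_I = (189 - 2q_F)/4.
The leader anticipates this reaction. Substituting into P = 226 - 2Q gives P = 263/2 - q_F, so π_F = (263/2 - q_F)q_F - 37q_F.
Maximising: ∂π_F/∂q_F = 189/2 - 2q_F = 0, giving q_F = 189/4.
Then q_I = (189 - 2·(189/4))/4 = 189/8.
Price P = 226 - 2·(567/8) = 337/4.
Ionix's profit: (337/4 - 37)·(189/8) - 565 = 551.2813.

551.28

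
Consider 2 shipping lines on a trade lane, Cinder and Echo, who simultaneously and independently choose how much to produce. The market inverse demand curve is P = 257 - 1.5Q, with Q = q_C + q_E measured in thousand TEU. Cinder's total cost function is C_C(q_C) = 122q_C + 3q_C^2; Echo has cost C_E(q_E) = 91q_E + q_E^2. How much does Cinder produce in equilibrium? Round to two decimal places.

Cinder's profit: π_C = (257 - 1.5Q)q_C - (122q_C + 3q_C²). Setting ∂π_C/∂q_C = 0: 135 - 9q_C - (3/2)(q_E) = 0.
Echo's profit: π_E = (257 - 1.5Q)q_E - (91q_E + q_E²). Setting ∂π_E/∂q_E = 0: 166 - 5q_E - (3/2)(q_C) = 0.
So q_C = (135 - (3/2)q_E)/9 and q_E = (166 - (3/2)q_C)/5.
Substituting one into the other gives q_C = 568/57 and q_E = 574/19.

9.96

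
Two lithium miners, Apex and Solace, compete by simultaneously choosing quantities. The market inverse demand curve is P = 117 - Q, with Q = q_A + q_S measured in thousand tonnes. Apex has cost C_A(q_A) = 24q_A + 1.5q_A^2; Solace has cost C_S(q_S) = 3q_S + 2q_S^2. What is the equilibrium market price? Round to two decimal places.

Apex's profit: π_A = (117 - Q)q_A - (24q_A + (3/2)q_A²). Setting ∂π_A/∂q_A = 0: 93 - 5q_A - (q_S) = 0.
Solace's first-order condition: 114 - 6q_S - (q_A) = 0.
Best responses: q_A = (93 - q_S)/5, q_S = (114 - q_A)/6.
Substituting one into the other gives q_A = 444/29 and q_S = 477/29.
Total output Q = 921/29, so price P = 117 - 921/29 = 85.2414.

85.24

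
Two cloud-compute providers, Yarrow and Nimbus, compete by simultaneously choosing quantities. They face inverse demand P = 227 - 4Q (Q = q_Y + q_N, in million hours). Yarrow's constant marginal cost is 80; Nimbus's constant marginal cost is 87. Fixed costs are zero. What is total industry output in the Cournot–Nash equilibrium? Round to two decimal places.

Yarrow's profit: π_Y = (227 - 4Q)q_Y - (80q_Y). Setting ∂π_Y/∂q_Y = 0: 147 - 8q_Y - 4(q_N) = 0.
Nimbus's profit: π_N = (227 - 4Q)q_N - (87q_N). Setting ∂π_N/∂q_N = 0: 140 - 8q_N - 4(q_Y) = 0.
So q_Y = (147 - 4q_N)/8 and q_N = (140 - 4q_Y)/8.
Substituting one into the other gives q_Y = 77/6 and q_N = 133/12.
Total output Q = 77/6 + 133/12 = 287/12.

23.92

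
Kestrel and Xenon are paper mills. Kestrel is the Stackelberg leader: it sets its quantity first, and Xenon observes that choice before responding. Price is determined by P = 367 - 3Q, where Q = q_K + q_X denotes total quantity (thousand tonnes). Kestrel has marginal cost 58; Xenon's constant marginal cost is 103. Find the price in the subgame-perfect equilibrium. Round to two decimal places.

Solve by backward induction. Given q_K, the follower Xenon maximises π_X = (367 - 3q_K - 3q_X)q_X - 103q_X.
∂π_X/∂q_X = 264 - 3q_K - 6q_X = 0 gives the reaction function q_X = (264 - 3q_K)/6.
The leader anticipates this reaction. Substituting into P = 367 - 3Q gives P = 235 - (3/2)q_K, so π_K = (235 - (3/2)q_K)q_K - 58q_K.
Maximising: ∂π_K/∂q_K = 177 - 3q_K = 0, giving q_K = 59.
Then q_X = (264 - 3·59)/6 = 29/2.
Total output Q = 147/2, so price P = 367 - 3·(147/2) = 293/2.

146.50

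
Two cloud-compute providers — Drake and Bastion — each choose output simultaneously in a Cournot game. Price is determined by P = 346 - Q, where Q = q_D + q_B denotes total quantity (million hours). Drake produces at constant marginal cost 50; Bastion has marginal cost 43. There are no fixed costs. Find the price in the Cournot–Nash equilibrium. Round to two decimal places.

146.33

Drake's profit: π_D = (346 - Q)q_D - (50q_D). Setting ∂π_D/∂q_D = 0: 296 - 2q_D - (q_B) = 0.
Bastion's profit: π_B = (346 - Q)q_B - (43q_B). Setting ∂π_B/∂q_B = 0: 303 - 2q_B - (q_D) = 0.
Best responses: q_D = (296 - q_B)/2, q_B = (303 - q_D)/2.
Solving the pair: q_D = 289/3, q_B = 310/3.
Total output Q = 599/3, so price P = 346 - 599/3 = 439/3.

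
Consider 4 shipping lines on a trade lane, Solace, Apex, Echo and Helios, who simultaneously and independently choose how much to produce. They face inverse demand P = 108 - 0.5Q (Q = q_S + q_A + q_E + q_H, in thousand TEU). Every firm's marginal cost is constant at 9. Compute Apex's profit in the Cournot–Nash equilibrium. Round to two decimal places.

A representative firm's profit is π_i = q_i(108 - 0.5Q) - 9q_i.
Setting ∂π_i/∂q_i = 0 with rivals' quantities fixed: 99 - q_i - (1/2)·Σ_{j≠i} q_j = 0.
With identical firms every q_j equals q_i, so Σ_{j≠i} q_j = 3q_i and 99 = (5/2)q_i, giving q_i = 198/5.
Price P = 108 - (1/2)·(792/5) = 144/5.
Apex's profit: (144/5 - 9)·(198/5) = 784.0800.

784.08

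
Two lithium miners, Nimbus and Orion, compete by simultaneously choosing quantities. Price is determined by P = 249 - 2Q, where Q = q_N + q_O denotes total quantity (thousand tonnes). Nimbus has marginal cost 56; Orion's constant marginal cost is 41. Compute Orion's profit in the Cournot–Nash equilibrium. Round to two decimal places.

Nimbus's profit: π_N = (249 - 2Q)q_N - (56q_N). Setting ∂π_N/∂q_N = 0: 193 - 4q_N - 2(q_O) = 0.
Orion's profit: π_O = (249 - 2Q)q_O - (41q_O). Setting ∂π_O/∂q_O = 0: 208 - 4q_O - 2(q_N) = 0.
So q_N = (193 - 2q_O)/4 and q_O = (208 - 2q_N)/4.
Substituting one into the other gives q_N = 89/3 and q_O = 223/6.
Price P = 249 - 2·(401/6) = 346/3.
Orion's profit: (346/3 - 41)·(223/6) = 2762.7222.

2762.72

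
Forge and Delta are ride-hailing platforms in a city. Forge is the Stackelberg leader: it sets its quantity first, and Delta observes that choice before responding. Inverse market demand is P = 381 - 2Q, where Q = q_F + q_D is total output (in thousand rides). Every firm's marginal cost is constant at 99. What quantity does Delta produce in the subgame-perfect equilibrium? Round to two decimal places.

35.25

Solve by backward induction. Given q_F, the follower Delta maximises π_D = (381 - 2q_F - 2q_D)q_D - 99q_D.
Follower FOC: 282 - 2q_F - 4q_D = 0, so q_D(q_F) = (282 - 2q_F)/4.
The leader anticipates this reaction. Substituting into P = 381 - 2Q gives P = 240 - q_F, so π_F = (240 - q_F)q_F - 99q_F.
Leader FOC: 141 - 2q_F = 0, so q_F = 141/2.
Then q_D = (282 - 2·(141/2))/4 = 141/4.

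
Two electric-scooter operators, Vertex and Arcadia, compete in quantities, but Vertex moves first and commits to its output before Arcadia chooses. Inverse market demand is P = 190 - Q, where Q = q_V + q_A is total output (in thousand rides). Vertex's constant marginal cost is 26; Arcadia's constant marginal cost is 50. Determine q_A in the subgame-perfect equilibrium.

23

Solve by backward induction. Given q_V, the follower Arcadia maximises π_A = (190 - q_V - q_A)q_A - 50q_A.
∂π_A/∂q_A = 140 - q_V - 2q_A = 0 gives the reaction function q_A = (140 - q_V)/2.
The leader anticipates this reaction. Substituting into P = 190 - Q gives P = 120 - (1/2)q_V, so π_V = (120 - (1/2)q_V)q_V - 26q_V.
The leader's first-order condition 94 - q_V = 0 yields q_V = 94.
Then q_A = (140 - 94)/2 = 23.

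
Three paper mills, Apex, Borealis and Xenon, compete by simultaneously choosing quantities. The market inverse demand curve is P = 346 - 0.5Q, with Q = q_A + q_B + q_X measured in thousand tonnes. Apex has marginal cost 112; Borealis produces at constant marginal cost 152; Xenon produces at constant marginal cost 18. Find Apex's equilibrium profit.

4050

Apex's profit: π_A = (346 - 0.5Q)q_A - (112q_A). Setting ∂π_A/∂q_A = 0: 234 - q_A - (1/2)(q_B + q_X) = 0.
Borealis's first-order condition: 194 - q_B - (1/2)(q_A + q_X) = 0.
Xenon's profit: π_X = (346 - 0.5Q)q_X - (18q_X). Setting ∂π_X/∂q_X = 0: 328 - q_X - (1/2)(q_A + q_B) = 0.
Adding the 3 first-order conditions: 756 − 2Q = 0, so Q = 378.
Back-substituting: q_A = (234 − 189)/(1/2) = 90, q_B = (194 − 189)/(1/2) = 10, q_X = (328 − 189)/(1/2) = 278.
Price P = 346 - (1/2)·378 = 157.
Apex's profit: (157 - 112)·90 = 4050.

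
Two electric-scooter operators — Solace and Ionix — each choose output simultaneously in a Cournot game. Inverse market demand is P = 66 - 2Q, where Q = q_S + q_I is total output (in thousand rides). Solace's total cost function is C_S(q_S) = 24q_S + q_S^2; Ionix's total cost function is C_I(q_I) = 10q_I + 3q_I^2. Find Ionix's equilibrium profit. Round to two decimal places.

Solace's profit: π_S = (66 - 2Q)q_S - (24q_S + q_S²). Setting ∂π_S/∂q_S = 0: 42 - 6q_S - 2(q_I) = 0.
Ionix's profit: π_I = (66 - 2Q)q_I - (10q_I + 3q_I²). Setting ∂π_I/∂q_I = 0: 56 - 10q_I - 2(q_S) = 0.
So q_S = (42 - 2q_I)/6 and q_I = (56 - 2q_S)/10.
Substituting one into the other gives q_S = 11/2 and q_I = 9/2.
Price P = 66 - 2·10 = 46.
Ionix's profit: 46·(9/2) - 10·(9/2) - 3(9/2)² = 405/4.

101.25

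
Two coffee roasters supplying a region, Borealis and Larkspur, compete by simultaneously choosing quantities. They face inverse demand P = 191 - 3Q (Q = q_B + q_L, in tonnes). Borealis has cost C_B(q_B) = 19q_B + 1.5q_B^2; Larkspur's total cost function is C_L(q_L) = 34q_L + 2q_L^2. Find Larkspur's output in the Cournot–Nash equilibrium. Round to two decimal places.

11.07

Borealis's profit: π_B = (191 - 3Q)q_B - (19q_B + (3/2)q_B²). Setting ∂π_B/∂q_B = 0: 172 - 9q_B - 3(q_L) = 0.
Larkspur's profit: π_L = (191 - 3Q)q_L - (34q_L + 2q_L²). Setting ∂π_L/∂q_L = 0: 157 - 10q_L - 3(q_B) = 0.
Rearranging gives the reaction functions q_B = (172 - 3q_L)/9 and q_L = (157 - 3q_B)/10.
Solving the pair: q_B = 1249/81, q_L = 299/27.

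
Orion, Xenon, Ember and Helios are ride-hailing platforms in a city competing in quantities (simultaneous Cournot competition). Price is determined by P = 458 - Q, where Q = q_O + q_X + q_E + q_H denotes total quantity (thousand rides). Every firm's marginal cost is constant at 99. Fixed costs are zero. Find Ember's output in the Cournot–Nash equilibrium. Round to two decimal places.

71.80

Each firm earns π_i = (458 - Q)q_i - 99q_i.
Setting ∂π_i/∂q_i = 0 with rivals' quantities fixed: 359 - 2q_i - Σ_{j≠i} q_j = 0.
With identical firms every q_j equals q_i, so Σ_{j≠i} q_j = 3q_i and 359 = 5q_i, giving q_i = 359/5.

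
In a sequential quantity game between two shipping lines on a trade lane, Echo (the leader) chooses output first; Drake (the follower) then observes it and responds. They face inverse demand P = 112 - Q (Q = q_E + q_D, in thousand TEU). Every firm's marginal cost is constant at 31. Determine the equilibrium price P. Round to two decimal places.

51.25

Solve by backward induction. Given q_E, the follower Drake maximises π_D = (112 - q_E - q_D)q_D - 31q_D.
Setting the follower's marginal profit to zero, 81 - q_E - 2q_D = 0, i.e. q_D = (81 - q_E)/2.
Echo substitutes q_D(q_E) into its own profit: π_E = q_E(112 - q_E - (81 - q_E)/2) - 31q_E = (143/2 - (1/2)q_E)q_E - 31q_E.
The leader's first-order condition 81/2 - q_E = 0 yields q_E = 81/2.
Then q_D = (81 - 81/2)/2 = 81/4.
Total output Q = 243/4, so price P = 112 - 243/4 = 205/4.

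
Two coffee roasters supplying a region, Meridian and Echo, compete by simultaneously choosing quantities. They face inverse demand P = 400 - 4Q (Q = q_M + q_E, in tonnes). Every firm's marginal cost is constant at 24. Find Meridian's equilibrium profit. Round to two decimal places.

3927.11

A representative firm's profit is π_i = q_i(400 - 4Q) - 24q_i.
First-order condition (treating rivals' output as given): 376 - 8q_i - 4q_j = 0.
With identical firms every q_j equals q_i, so q_j = q_i and 376 = 12q_i, giving q_i = 94/3.
Price P = 400 - 4·(188/3) = 448/3.
Meridian's profit: (448/3 - 24)·(94/3) = 3927.1111.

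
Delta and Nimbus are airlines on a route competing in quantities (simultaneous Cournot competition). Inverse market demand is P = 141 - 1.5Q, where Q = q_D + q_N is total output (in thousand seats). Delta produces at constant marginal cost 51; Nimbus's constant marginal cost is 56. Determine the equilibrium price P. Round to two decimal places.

82.67

Delta's profit: π_D = (141 - 1.5Q)q_D - (51q_D). Setting ∂π_D/∂q_D = 0: 90 - 3q_D - (3/2)(q_N) = 0.
Nimbus's first-order condition: 85 - 3q_N - (3/2)(q_D) = 0.
Best responses: q_D = (90 - (3/2)q_N)/3, q_N = (85 - (3/2)q_D)/3.
Solving the pair: q_D = 190/9, q_N = 160/9.
Total output Q = 350/9, so price P = 141 - (3/2)·(350/9) = 248/3.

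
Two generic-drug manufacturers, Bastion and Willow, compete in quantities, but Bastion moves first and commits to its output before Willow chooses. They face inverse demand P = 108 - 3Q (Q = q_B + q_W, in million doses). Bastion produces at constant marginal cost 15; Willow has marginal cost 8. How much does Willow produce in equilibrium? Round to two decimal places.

9.50

The follower Willow best-responds to any q_B: π_W = (108 - 3Q)q_W - 8q_W.
Follower FOC: 100 - 3q_B - 6q_W = 0, so q_W(q_B) = (100 - 3q_B)/6.
The leader anticipates this reaction. Substituting into P = 108 - 3Q gives P = 58 - (3/2)q_B, so π_B = (58 - (3/2)q_B)q_B - 15q_B.
Maximising: ∂π_B/∂q_B = 43 - 3q_B = 0, giving q_B = 43/3.
Then q_W = (100 - 3·(43/3))/6 = 19/2.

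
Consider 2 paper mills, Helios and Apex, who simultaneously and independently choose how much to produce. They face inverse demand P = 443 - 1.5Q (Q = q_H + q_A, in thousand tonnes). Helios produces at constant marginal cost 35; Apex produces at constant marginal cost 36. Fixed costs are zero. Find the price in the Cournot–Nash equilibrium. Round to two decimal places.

Helios's profit: π_H = (443 - 1.5Q)q_H - (35q_H). Setting ∂π_H/∂q_H = 0: 408 - 3q_H - (3/2)(q_A) = 0.
Apex's first-order condition: 407 - 3q_A - (3/2)(q_H) = 0.
Rearranging gives the reaction functions q_H = (408 - (3/2)q_A)/3 and q_A = (407 - (3/2)q_H)/3.
Substituting one into the other gives q_H = 818/9 and q_A = 812/9.
Total output Q = 1630/9, so price P = 443 - (3/2)·(1630/9) = 514/3.

171.33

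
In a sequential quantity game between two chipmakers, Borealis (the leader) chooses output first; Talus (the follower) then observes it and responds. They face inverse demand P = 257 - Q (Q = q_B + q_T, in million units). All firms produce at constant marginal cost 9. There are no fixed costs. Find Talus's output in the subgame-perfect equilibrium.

62

The follower Talus best-responds to any q_B: π_T = (257 - Q)q_T - 9q_T.
∂π_T/∂q_T = 248 - q_B - 2q_T = 0 gives the reaction function q_T = (248 - q_B)/2.
The leader anticipates this reaction. Substituting into P = 257 - Q gives P = 133 - (1/2)q_B, so π_B = (133 - (1/2)q_B)q_B - 9q_B.
Leader FOC: 124 - q_B = 0, so q_B = 124.
Then q_T = (248 - 124)/2 = 62.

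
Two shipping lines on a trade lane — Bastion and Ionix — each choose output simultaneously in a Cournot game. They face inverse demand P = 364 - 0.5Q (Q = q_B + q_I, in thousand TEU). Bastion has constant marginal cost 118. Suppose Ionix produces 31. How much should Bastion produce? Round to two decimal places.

With the rival's output fixed at 31, Bastion's profit is π_B = (364 - (1/2)·31 - (1/2)q_B)q_B - (118q_B) = (697/2 - (1/2)q_B)q_B - (118q_B).
∂π_B/∂q_B = 461/2 - q_B = 0, so q_B = 461/2.

230.50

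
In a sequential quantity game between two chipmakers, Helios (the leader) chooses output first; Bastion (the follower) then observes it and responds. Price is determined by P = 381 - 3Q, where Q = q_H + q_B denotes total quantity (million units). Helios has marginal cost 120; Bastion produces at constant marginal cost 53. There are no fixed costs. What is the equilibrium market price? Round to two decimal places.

Solve by backward induction. Given q_H, the follower Bastion maximises π_B = (381 - 3q_H - 3q_B)q_B - 53q_B.
∂π_B/∂q_B = 328 - 3q_H - 6q_B = 0 gives the reaction function q_B = (328 - 3q_H)/6.
Helios substitutes q_B(q_H) into its own profit: π_H = q_H(381 - 3q_H - (328 - 3q_H)/2) - 120q_H = (217 - (3/2)q_H)q_H - 120q_H.
Maximising: ∂π_H/∂q_H = 97 - 3q_H = 0, giving q_H = 97/3.
Then q_B = (328 - 3·(97/3))/6 = 77/2.
Total output Q = 425/6, so price P = 381 - 3·(425/6) = 337/2.

168.50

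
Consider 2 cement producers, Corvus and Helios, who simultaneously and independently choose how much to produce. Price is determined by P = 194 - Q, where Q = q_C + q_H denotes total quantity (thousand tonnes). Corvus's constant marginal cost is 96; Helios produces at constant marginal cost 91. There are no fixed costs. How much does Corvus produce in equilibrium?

Corvus's profit: π_C = (194 - Q)q_C - (96q_C). Setting ∂π_C/∂q_C = 0: 98 - 2q_C - (q_H) = 0.
Helios's profit: π_H = (194 - Q)q_H - (91q_H). Setting ∂π_H/∂q_H = 0: 103 - 2q_H - (q_C) = 0.
Rearranging gives the reaction functions q_C = (98 - q_H)/2 and q_H = (103 - q_C)/2.
Substituting one into the other gives q_C = 31 and q_H = 36.

31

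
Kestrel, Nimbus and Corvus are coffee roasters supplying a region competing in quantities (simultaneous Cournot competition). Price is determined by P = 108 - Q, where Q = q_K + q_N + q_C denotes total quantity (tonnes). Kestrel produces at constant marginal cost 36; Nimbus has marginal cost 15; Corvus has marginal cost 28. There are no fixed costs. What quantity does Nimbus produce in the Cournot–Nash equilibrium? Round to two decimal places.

31.75

Kestrel's profit: π_K = (108 - Q)q_K - (36q_K). Setting ∂π_K/∂q_K = 0: 72 - 2q_K - (q_N + q_C) = 0.
Nimbus's first-order condition: 93 - 2q_N - (q_K + q_C) = 0.
Corvus's first-order condition: 80 - 2q_C - (q_K + q_N) = 0.
Adding the 3 conditions: 245 − 2Q − 2Q = 0, i.e. Q = 245/4.
Back-substituting: q_K = (72 − 245/4) = 43/4, q_N = (93 − 245/4) = 127/4, q_C = (80 − 245/4) = 75/4.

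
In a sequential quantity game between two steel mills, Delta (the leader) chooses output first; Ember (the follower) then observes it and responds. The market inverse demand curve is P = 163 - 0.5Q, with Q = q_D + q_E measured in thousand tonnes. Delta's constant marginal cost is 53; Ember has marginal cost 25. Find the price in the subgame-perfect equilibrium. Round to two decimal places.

73.50

Solve by backward induction. Given q_D, the follower Ember maximises π_E = (163 - (1/2)q_D - (1/2)q_E)q_E - 25q_E.
∂π_E/∂q_E = 138 - (1/2)q_D - q_E = 0 gives the reaction function q_E = (138 - (1/2)q_D).
Delta substitutes q_E(q_D) into its own profit: π_D = q_D(163 - (1/2)q_D - (138 - (1/2)q_D)/2) - 53q_D = (94 - (1/4)q_D)q_D - 53q_D.
The leader's first-order condition 41 - (1/2)q_D = 0 yields q_D = 82.
Then q_E = (138 - (1/2)·82) = 97.
Total output Q = 179, so price P = 163 - (1/2)·179 = 147/2.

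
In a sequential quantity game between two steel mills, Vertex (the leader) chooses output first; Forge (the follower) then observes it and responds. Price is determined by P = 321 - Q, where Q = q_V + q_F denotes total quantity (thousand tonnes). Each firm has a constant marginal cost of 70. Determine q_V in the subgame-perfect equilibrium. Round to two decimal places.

125.50

Solve by backward induction. Given q_V, the follower Forge maximises π_F = (321 - q_V - q_F)q_F - 70q_F.
Follower FOC: 251 - q_V - 2q_F = 0, so q_F(q_V) = (251 - q_V)/2.
The leader anticipates this reaction. Substituting into P = 321 - Q gives P = 391/2 - (1/2)q_V, so π_V = (391/2 - (1/2)q_V)q_V - 70q_V.
Leader FOC: 251/2 - q_V = 0, so q_V = 251/2.
Then q_F = (251 - 251/2)/2 = 251/4.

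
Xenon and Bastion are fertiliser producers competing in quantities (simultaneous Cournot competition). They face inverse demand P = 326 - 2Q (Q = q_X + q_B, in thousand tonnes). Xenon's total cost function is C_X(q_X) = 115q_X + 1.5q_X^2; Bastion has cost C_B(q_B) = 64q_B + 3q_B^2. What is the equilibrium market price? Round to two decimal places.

Xenon's profit: π_X = (326 - 2Q)q_X - (115q_X + (3/2)q_X²). Setting ∂π_X/∂q_X = 0: 211 - 7q_X - 2(q_B) = 0.
Bastion's profit: π_B = (326 - 2Q)q_B - (64q_B + 3q_B²). Setting ∂π_B/∂q_B = 0: 262 - 10q_B - 2(q_X) = 0.
Rearranging gives the reaction functions q_X = (211 - 2q_B)/7 and q_B = (262 - 2q_X)/10.
Solving the pair: q_X = 793/33, q_B = 706/33.
Total output Q = 1499/33, so price P = 326 - 2·(1499/33) = 235.1515.

235.15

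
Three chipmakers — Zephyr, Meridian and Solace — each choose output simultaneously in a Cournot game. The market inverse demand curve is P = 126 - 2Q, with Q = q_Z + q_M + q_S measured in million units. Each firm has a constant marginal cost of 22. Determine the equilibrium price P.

48

A representative firm's profit is π_i = q_i(126 - 2Q) - 22q_i.
First-order condition (treating rivals' output as given): 104 - 4q_i - 2·Σ_{j≠i} q_j = 0.
With identical firms every q_j equals q_i, so Σ_{j≠i} q_j = 2q_i and 104 = 8q_i, giving q_i = 13.
Total output Q = 39, so price P = 126 - 2·39 = 48.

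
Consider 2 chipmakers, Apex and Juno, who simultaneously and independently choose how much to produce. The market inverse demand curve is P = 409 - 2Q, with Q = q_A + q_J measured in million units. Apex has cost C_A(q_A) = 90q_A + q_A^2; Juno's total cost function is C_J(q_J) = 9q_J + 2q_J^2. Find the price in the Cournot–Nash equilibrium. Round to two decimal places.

249.27

Apex's profit: π_A = (409 - 2Q)q_A - (90q_A + q_A²). Setting ∂π_A/∂q_A = 0: 319 - 6q_A - 2(q_J) = 0.
Juno's first-order condition: 400 - 8q_J - 2(q_A) = 0.
So q_A = (319 - 2q_J)/6 and q_J = (400 - 2q_A)/8.
Solving the pair: q_A = 438/11, q_J = 881/22.
Total output Q = 1757/22, so price P = 409 - 2·(1757/22) = 249.2727.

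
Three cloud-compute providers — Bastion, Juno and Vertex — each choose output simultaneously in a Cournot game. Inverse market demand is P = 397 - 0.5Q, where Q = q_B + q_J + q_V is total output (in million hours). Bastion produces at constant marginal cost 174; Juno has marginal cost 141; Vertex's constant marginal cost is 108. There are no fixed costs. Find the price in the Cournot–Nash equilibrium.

205

Bastion's profit: π_B = (397 - 0.5Q)q_B - (174q_B). Setting ∂π_B/∂q_B = 0: 223 - q_B - (1/2)(q_J + q_V) = 0.
Juno's first-order condition: 256 - q_J - (1/2)(q_B + q_V) = 0.
Vertex's profit: π_V = (397 - 0.5Q)q_V - (108q_V). Setting ∂π_V/∂q_V = 0: 289 - q_V - (1/2)(q_B + q_J) = 0.
Adding the 3 first-order conditions: 768 − 2Q = 0, so Q = 384.
Back-substituting: q_B = (223 − 192)/(1/2) = 62, q_J = (256 − 192)/(1/2) = 128, q_V = (289 − 192)/(1/2) = 194.
Total output Q = 384, so price P = 397 - (1/2)·384 = 205.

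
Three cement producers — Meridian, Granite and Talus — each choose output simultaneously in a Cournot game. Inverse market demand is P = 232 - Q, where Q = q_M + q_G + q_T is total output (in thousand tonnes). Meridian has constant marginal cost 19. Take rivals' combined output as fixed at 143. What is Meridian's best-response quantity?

With rivals' combined output fixed at 143, Meridian's profit is π_M = (232 - 143 - q_M)q_M - (19q_M) = (89 - q_M)q_M - (19q_M).
∂π_M/∂q_M = 70 - 2q_M = 0, so q_M = 35.

35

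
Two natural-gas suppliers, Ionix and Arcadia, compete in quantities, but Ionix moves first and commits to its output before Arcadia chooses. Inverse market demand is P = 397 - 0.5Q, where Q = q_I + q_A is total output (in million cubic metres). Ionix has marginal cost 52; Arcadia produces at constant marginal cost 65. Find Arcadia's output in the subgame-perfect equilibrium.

153

The follower Arcadia best-responds to any q_I: π_A = (397 - 0.5Q)q_A - 65q_A.
Setting the follower's marginal profit to zero, 332 - (1/2)q_I - q_A = 0, i.e. q_A = (332 - (1/2)q_I).
The leader anticipates this reaction. Substituting into P = 397 - 0.5Q gives P = 231 - (1/4)q_I, so π_I = (231 - (1/4)q_I)q_I - 52q_I.
Leader FOC: 179 - (1/2)q_I = 0, so q_I = 358.
Then q_A = (332 - (1/2)·358) = 153.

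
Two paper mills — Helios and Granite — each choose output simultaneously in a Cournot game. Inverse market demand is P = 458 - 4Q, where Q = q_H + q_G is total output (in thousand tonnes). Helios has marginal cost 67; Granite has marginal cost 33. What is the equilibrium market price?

Helios's profit: π_H = (458 - 4Q)q_H - (67q_H). Setting ∂π_H/∂q_H = 0: 391 - 8q_H - 4(q_G) = 0.
Granite's first-order condition: 425 - 8q_G - 4(q_H) = 0.
Best responses: q_H = (391 - 4q_G)/8, q_G = (425 - 4q_H)/8.
Substituting one into the other gives q_H = 119/4 and q_G = 153/4.
Total output Q = 68, so price P = 458 - 4·68 = 186.

186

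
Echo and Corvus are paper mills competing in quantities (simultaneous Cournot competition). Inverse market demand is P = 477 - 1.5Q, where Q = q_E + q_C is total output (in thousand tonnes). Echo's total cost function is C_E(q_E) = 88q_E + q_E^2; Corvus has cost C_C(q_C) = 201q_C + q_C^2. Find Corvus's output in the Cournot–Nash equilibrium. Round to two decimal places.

35.01

Echo's profit: π_E = (477 - 1.5Q)q_E - (88q_E + q_E²). Setting ∂π_E/∂q_E = 0: 389 - 5q_E - (3/2)(q_C) = 0.
Corvus's first-order condition: 276 - 5q_C - (3/2)(q_E) = 0.
Best responses: q_E = (389 - (3/2)q_C)/5, q_C = (276 - (3/2)q_E)/5.
Solving the pair: q_E = 67.2967, q_C = 35.0110.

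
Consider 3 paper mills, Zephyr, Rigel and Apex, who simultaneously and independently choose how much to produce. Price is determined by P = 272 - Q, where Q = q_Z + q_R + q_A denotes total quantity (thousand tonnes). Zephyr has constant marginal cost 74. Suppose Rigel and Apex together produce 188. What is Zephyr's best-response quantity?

With rivals' combined output fixed at 188, Zephyr's profit is π_Z = (272 - 188 - q_Z)q_Z - (74q_Z) = (84 - q_Z)q_Z - (74q_Z).
∂π_Z/∂q_Z = 10 - 2q_Z = 0, so q_Z = 5.

5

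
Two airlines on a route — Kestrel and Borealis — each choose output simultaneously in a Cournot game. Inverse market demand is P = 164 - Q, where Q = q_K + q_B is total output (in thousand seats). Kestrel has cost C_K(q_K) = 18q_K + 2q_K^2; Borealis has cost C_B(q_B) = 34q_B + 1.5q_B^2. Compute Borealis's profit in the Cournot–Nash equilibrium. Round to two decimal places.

1194.88

Kestrel's profit: π_K = (164 - Q)q_K - (18q_K + 2q_K²). Setting ∂π_K/∂q_K = 0: 146 - 6q_K - (q_B) = 0.
Borealis's profit: π_B = (164 - Q)q_B - (34q_B + (3/2)q_B²). Setting ∂π_B/∂q_B = 0: 130 - 5q_B - (q_K) = 0.
So q_K = (146 - q_B)/6 and q_B = (130 - q_K)/5.
Substituting one into the other gives q_K = 600/29 and q_B = 634/29.
Price P = 164 - 1234/29 = 121.4483.
Borealis's profit: 121.4483·(634/29) - 34·(634/29) - (3/2)(634/29)² = 1194.8751.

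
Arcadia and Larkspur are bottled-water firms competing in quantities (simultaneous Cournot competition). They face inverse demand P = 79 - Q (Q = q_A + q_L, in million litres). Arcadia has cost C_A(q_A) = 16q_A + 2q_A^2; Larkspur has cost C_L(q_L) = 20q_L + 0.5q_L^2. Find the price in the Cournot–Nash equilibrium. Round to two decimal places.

54.24

Arcadia's profit: π_A = (79 - Q)q_A - (16q_A + 2q_A²). Setting ∂π_A/∂q_A = 0: 63 - 6q_A - (q_L) = 0.
Larkspur's profit: π_L = (79 - Q)q_L - (20q_L + (1/2)q_L²). Setting ∂π_L/∂q_L = 0: 59 - 3q_L - (q_A) = 0.
So q_A = (63 - q_L)/6 and q_L = (59 - q_A)/3.
Solving the pair: q_A = 130/17, q_L = 291/17.
Total output Q = 421/17, so price P = 79 - 421/17 = 922/17.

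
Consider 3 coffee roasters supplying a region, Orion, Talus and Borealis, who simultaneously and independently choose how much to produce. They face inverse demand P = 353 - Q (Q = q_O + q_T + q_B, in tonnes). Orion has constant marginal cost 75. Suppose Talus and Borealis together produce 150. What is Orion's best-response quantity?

64

With rivals' combined output fixed at 150, Orion's profit is π_O = (353 - 150 - q_O)q_O - (75q_O) = (203 - q_O)q_O - (75q_O).
∂π_O/∂q_O = 128 - 2q_O = 0, so q_O = 64.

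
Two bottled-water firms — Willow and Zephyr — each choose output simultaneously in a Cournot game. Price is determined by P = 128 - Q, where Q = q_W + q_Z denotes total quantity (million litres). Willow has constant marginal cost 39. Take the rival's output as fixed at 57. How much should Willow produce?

16

With the rival's output fixed at 57, Willow's profit is π_W = (128 - 57 - q_W)q_W - (39q_W) = (71 - q_W)q_W - (39q_W).
∂π_W/∂q_W = 32 - 2q_W = 0, so q_W = 16.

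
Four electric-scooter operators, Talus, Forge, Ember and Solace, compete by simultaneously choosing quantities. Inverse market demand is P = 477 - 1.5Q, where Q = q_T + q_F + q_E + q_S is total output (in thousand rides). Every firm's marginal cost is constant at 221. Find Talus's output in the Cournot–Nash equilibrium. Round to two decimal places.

Each firm earns π_i = (477 - 1.5Q)q_i - 221q_i.
First-order condition (treating rivals' output as given): 256 - 3q_i - (3/2)·Σ_{j≠i} q_j = 0.
With identical firms every q_j equals q_i, so Σ_{j≠i} q_j = 3q_i and 256 = (15/2)q_i, giving q_i = 512/15.

34.13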